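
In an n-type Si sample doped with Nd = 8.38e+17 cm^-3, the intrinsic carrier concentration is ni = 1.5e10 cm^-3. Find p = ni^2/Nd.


Step 1: Since Nd >> ni, n ≈ Nd = 8.38e+17 cm^-3
Step 2: p = ni^2 / n = (1.5e10)^2 / 8.38e+17
Step 3: p = 2.25e20 / 8.38e+17 = 2.68e+02 cm^-3

2.68e+02


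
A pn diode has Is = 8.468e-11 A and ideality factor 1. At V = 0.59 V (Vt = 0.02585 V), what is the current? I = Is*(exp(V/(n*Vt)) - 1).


Step 1: V/(n*Vt) = 0.59/(1*0.02585) = 22.8240
Step 2: exp(22.8240) = 8.1722e+09
Step 3: I = 8.468e-11 * (8.1722e+09 - 1) = 6.92e-01 A

6.92e-01


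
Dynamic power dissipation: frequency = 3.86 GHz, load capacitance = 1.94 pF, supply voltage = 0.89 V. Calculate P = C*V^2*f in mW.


Step 1: V^2 = 0.89^2 = 0.7921 V^2
Step 2: P = C*V^2*f = 1.94e-12 F * 0.7921 * 3.86e9 Hz
Step 3: P = 5.93156164e-03 W
Step 4: P = 5.932 mW

5.932


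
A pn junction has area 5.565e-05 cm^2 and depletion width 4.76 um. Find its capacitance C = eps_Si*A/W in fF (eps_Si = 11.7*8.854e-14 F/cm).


Step 1: eps_Si = 11.7 * 8.854e-14 = 1.035918e-12 F/cm
Step 2: W in cm = 4.76 * 1e-4 = 4.76e-04 cm
Step 3: C = 1.035918e-12 * 5.565e-05 / 4.76e-04 = 1.211110e-13 F
Step 4: C = 121.11 fF

121.11


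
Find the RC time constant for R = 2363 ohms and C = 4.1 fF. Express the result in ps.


Step 1: tau = R * C
Step 2: tau = 2363 * 4.1 fF = 2363 * 4.1e-15 F
Step 3: tau = 9.6883e-12 s = 9.6883 ps

9.6883


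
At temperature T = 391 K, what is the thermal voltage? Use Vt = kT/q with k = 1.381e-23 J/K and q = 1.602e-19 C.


Step 1: kT = 1.381e-23 * 391 = 5.39971e-21 J
Step 2: Vt = kT/q = 5.39971e-21 / 1.602e-19
Step 3: Vt = 0.03371 V

0.03371


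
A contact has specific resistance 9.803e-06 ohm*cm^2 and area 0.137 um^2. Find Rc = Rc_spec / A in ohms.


Step 1: Convert area to cm^2: 0.137 um^2 = 1.3700e-09 cm^2
Step 2: Rc = Rc_spec / A = 9.803e-06 / 1.3700e-09
Step 3: Rc = 7.16e+03 ohms

7.16e+03


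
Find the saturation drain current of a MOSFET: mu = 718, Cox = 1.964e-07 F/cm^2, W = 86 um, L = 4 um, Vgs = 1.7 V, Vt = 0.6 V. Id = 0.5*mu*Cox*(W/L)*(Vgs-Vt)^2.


Step 1: Overdrive voltage Vov = Vgs - Vt = 1.7 - 0.6 = 1.1 V
Step 2: W/L = 86/4 = 21.5
Step 3: Id = 0.5 * 718 * 1.964e-07 * 21.5 * 1.1^2
Step 4: Id = 1.83e-03 A

1.83e-03


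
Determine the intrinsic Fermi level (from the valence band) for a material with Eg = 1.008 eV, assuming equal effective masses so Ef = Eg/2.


Step 1: For an intrinsic semiconductor, the Fermi level sits at midgap.
Step 2: Ef = Eg / 2 = 1.008 / 2 = 0.504 eV

0.504


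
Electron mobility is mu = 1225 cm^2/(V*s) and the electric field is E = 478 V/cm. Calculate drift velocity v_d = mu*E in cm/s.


Step 1: v_d = mu * E
Step 2: v_d = 1225 * 478 = 585550
Step 3: v_d = 5.86e+05 cm/s

5.86e+05


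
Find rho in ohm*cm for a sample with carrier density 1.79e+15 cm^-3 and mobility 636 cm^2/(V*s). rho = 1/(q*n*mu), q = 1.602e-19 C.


Step 1: sigma = q * n * mu = 1.602e-19 * 1.79e+15 * 636 = 1.82378e-01 S/cm
Step 2: rho = 1 / sigma = 1 / 1.82378e-01 = 5.483 ohm*cm

5.483


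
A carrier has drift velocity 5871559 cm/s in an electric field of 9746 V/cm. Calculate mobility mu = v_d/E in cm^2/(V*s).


Step 1: mu = v_d / E
Step 2: mu = 5871559 / 9746
Step 3: mu = 602.46 cm^2/(V*s)

602.46


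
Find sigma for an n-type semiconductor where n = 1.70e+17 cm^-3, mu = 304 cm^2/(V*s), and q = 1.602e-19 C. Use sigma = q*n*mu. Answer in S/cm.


Step 1: sigma = q * n * mu
Step 2: sigma = 1.602e-19 * 1.70e+17 * 304
Step 3: sigma = 8.279e+00 S/cm

8.279e+00


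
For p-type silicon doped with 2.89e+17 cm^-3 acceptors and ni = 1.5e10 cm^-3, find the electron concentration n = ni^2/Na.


Step 1: Majority hole concentration p ≈ Na = 2.89e+17 cm^-3
Step 2: n = ni^2 / Na = (1.5e10)^2 / 2.89e+17
Step 3: n = 7.79e+02 cm^-3

7.79e+02


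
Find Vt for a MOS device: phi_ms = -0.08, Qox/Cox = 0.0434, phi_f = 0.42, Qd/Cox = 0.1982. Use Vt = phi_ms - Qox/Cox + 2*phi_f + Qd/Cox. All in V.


Step 1: Vt = phi_ms - Qox/Cox + 2*phi_f + Qd/Cox
Step 2: Vt = -0.08 - 0.0434 + 2*0.42 + 0.1982
Step 3: Vt = -0.08 - 0.0434 + 0.84 + 0.1982
Step 4: Vt = 0.9148 V

0.9148


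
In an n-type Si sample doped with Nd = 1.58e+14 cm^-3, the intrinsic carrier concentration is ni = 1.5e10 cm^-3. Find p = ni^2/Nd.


Step 1: Since Nd >> ni, n ≈ Nd = 1.58e+14 cm^-3
Step 2: p = ni^2 / n = (1.5e10)^2 / 1.58e+14
Step 3: p = 2.25e20 / 1.58e+14 = 1.42e+06 cm^-3

1.42e+06


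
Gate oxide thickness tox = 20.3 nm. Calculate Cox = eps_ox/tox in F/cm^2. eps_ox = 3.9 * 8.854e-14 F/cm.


Step 1: eps_ox = 3.9 * 8.854e-14 = 3.45306e-13 F/cm
Step 2: tox in cm = 20.3 nm * 1e-7 = 2.0300e-06 cm
Step 3: Cox = 3.45306e-13 / 2.0300e-06 = 1.70e-07 F/cm^2

1.70e-07


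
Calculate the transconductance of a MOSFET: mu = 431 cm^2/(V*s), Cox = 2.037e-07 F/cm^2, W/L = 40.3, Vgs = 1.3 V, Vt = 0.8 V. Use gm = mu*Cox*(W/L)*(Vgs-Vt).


Step 1: Vov = Vgs - Vt = 1.3 - 0.8 = 0.5 V
Step 2: gm = mu * Cox * (W/L) * Vov
Step 3: gm = 431 * 2.037e-07 * 40.3 * 0.5 = 1.77e-03 S

1.77e-03


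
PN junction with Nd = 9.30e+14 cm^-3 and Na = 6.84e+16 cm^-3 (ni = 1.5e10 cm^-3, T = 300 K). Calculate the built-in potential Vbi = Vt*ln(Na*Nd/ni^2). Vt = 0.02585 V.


Step 1: Compute Na*Nd/ni^2 = 6.84e+16 * 9.30e+14 / (1.5e10)^2 = 2.8272e+11
Step 2: ln(2.8272e+11) = 26.3677
Step 3: Vbi = 0.02585 * 26.3677 = 0.682 V

0.682


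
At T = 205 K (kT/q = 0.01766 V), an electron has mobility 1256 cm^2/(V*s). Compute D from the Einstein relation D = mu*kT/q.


Step 1: D = mu * (kT/q)
Step 2: D = 1256 * 0.01766
Step 3: D = 22.18 cm^2/s

22.18


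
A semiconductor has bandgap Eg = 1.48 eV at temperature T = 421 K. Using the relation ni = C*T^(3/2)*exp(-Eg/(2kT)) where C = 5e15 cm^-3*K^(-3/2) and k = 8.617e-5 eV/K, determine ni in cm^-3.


Step 1: Compute kT = 8.617e-5 * 421 = 0.03627757 eV
Step 2: Exponent = -Eg/(2kT) = -1.48/(2*0.03627757) = -20.39828
Step 3: T^(3/2) = 421^1.5 = 8638.20
Step 4: ni = 5e15 * 8638.20 * exp(-20.39828) = 5.98e+10 cm^-3

5.98e+10


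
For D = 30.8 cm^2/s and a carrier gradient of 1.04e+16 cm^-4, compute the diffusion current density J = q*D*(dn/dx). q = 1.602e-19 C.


Step 1: J = q * D * (dn/dx)
Step 2: J = 1.602e-19 * 30.8 * 1.04e+16
Step 3: J = 5.13e-02 A/cm^2

5.13e-02


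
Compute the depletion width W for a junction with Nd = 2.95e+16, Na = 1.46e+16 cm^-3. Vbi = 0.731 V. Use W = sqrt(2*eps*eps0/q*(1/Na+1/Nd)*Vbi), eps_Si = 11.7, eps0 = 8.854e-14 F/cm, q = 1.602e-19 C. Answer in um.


Step 1: 1/Na + 1/Nd = 1/1.46e+16 + 1/2.95e+16 = 1.02391e-16
Step 2: 2*eps*eps0/q = 2*11.7*8.854e-14/1.602e-19 = 1.293281e+07
Step 3: W^2 = 1.293281e+07 * 1.02391e-16 * 0.731 = 9.67993e-10
Step 4: W = sqrt(9.67993e-10) = 3.111e-05 cm = 0.3111 um

0.3111


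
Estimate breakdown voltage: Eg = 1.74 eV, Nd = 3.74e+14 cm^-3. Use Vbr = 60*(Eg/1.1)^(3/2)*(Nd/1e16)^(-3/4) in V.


Step 1: Eg/1.1 = 1.74/1.1 = 1.581818
Step 2: (Eg/1.1)^1.5 = 1.581818^1.5 = 1.989458
Step 3: (Nd/1e16)^(-0.75) = (0.0374)^(-0.75) = 11.758348
Step 4: Vbr = 60 * 1.989458 * 11.758348 = 1403.6 V

1403.6


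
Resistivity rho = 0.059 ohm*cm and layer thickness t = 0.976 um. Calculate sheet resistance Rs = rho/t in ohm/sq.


Step 1: Convert thickness to cm: t = 0.976 um = 9.7600e-05 cm
Step 2: Rs = rho / t = 0.059 / 9.7600e-05
Step 3: Rs = 604.5 ohm/sq

604.5


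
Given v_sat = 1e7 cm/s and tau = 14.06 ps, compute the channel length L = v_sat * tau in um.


Step 1: tau in seconds = 14.06 ps * 1e-12 = 1.4060e-11 s
Step 2: L = v_sat * tau = 1e7 * 1.4060e-11 = 1.4060e-04 cm
Step 3: L in um = 1.4060e-04 * 1e4 = 1.406 um

1.406


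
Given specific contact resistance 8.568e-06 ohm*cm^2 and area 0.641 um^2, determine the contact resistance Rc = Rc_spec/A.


Step 1: Convert area to cm^2: 0.641 um^2 = 6.4100e-09 cm^2
Step 2: Rc = Rc_spec / A = 8.568e-06 / 6.4100e-09
Step 3: Rc = 1.34e+03 ohms

1.34e+03


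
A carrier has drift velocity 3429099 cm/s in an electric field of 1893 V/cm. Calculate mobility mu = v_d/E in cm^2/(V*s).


Step 1: mu = v_d / E
Step 2: mu = 3429099 / 1893
Step 3: mu = 1811.46 cm^2/(V*s)

1811.46


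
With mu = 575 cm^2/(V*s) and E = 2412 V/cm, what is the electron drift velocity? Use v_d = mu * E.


Step 1: v_d = mu * E
Step 2: v_d = 575 * 2412 = 1386900
Step 3: v_d = 1.39e+06 cm/s

1.39e+06


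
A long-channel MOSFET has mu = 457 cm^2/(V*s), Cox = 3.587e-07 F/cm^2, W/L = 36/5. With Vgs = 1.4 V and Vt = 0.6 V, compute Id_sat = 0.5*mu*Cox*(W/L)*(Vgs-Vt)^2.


Step 1: Overdrive voltage Vov = Vgs - Vt = 1.4 - 0.6 = 0.8 V
Step 2: W/L = 36/5 = 7.2
Step 3: Id = 0.5 * 457 * 3.587e-07 * 7.2 * 0.8^2
Step 4: Id = 3.78e-04 A

3.78e-04


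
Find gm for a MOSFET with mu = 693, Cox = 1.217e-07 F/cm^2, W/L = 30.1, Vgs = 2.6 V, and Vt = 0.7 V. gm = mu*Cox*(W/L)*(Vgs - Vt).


Step 1: Vov = Vgs - Vt = 2.6 - 0.7 = 1.9 V
Step 2: gm = mu * Cox * (W/L) * Vov
Step 3: gm = 693 * 1.217e-07 * 30.1 * 1.9 = 4.82e-03 S

4.82e-03


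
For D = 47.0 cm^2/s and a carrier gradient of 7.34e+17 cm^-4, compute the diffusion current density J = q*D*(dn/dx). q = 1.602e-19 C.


Step 1: J = q * D * (dn/dx)
Step 2: J = 1.602e-19 * 47.0 * 7.34e+17
Step 3: J = 5.53e+00 A/cm^2

5.53e+00


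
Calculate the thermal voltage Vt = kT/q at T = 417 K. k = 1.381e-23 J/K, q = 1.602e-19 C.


Step 1: kT = 1.381e-23 * 417 = 5.75877e-21 J
Step 2: Vt = kT/q = 5.75877e-21 / 1.602e-19
Step 3: Vt = 0.03595 V

0.03595


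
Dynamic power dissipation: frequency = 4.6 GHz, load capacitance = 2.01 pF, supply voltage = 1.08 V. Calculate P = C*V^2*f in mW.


Step 1: V^2 = 1.08^2 = 1.1664 V^2
Step 2: P = C*V^2*f = 2.01e-12 F * 1.1664 * 4.6e9 Hz
Step 3: P = 1.07845344e-02 W
Step 4: P = 10.785 mW

10.785


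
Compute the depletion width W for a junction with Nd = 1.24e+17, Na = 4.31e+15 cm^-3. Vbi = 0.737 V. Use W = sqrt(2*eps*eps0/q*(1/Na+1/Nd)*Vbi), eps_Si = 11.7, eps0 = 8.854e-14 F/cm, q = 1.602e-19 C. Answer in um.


Step 1: 1/Na + 1/Nd = 1/4.31e+15 + 1/1.24e+17 = 2.40083e-16
Step 2: 2*eps*eps0/q = 2*11.7*8.854e-14/1.602e-19 = 1.293281e+07
Step 3: W^2 = 1.293281e+07 * 2.40083e-16 * 0.737 = 2.28835e-09
Step 4: W = sqrt(2.28835e-09) = 4.784e-05 cm = 0.4784 um

0.4784


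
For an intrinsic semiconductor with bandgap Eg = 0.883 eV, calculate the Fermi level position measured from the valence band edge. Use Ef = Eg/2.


Step 1: For an intrinsic semiconductor, the Fermi level sits at midgap.
Step 2: Ef = Eg / 2 = 0.883 / 2 = 0.4415 eV

0.4415


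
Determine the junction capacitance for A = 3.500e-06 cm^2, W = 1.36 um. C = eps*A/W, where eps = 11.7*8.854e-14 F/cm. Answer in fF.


Step 1: eps_Si = 11.7 * 8.854e-14 = 1.035918e-12 F/cm
Step 2: W in cm = 1.36 * 1e-4 = 1.36e-04 cm
Step 3: C = 1.035918e-12 * 3.500e-06 / 1.36e-04 = 2.665965e-14 F
Step 4: C = 26.66 fF

26.66


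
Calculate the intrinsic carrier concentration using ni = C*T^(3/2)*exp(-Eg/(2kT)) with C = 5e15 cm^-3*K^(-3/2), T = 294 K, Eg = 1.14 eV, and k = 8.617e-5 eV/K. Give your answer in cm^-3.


Step 1: Compute kT = 8.617e-5 * 294 = 0.02533398 eV
Step 2: Exponent = -Eg/(2kT) = -1.14/(2*0.02533398) = -22.49943
Step 3: T^(3/2) = 294^1.5 = 5041.05
Step 4: ni = 5e15 * 5041.05 * exp(-22.49943) = 4.27e+09 cm^-3

4.27e+09


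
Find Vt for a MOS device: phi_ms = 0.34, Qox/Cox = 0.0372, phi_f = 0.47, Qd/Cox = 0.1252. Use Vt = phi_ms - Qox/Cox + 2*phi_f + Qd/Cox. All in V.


Step 1: Vt = phi_ms - Qox/Cox + 2*phi_f + Qd/Cox
Step 2: Vt = 0.34 - 0.0372 + 2*0.47 + 0.1252
Step 3: Vt = 0.34 - 0.0372 + 0.94 + 0.1252
Step 4: Vt = 1.368 V

1.368


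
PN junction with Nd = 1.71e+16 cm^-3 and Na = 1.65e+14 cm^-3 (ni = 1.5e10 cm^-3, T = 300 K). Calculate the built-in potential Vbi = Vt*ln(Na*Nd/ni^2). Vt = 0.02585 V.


Step 1: Compute Na*Nd/ni^2 = 1.65e+14 * 1.71e+16 / (1.5e10)^2 = 1.2540e+10
Step 2: ln(1.2540e+10) = 23.2522
Step 3: Vbi = 0.02585 * 23.2522 = 0.601 V

0.601


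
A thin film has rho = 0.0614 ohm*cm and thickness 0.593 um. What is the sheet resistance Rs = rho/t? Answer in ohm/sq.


Step 1: Convert thickness to cm: t = 0.593 um = 5.9300e-05 cm
Step 2: Rs = rho / t = 0.0614 / 5.9300e-05
Step 3: Rs = 1035.4 ohm/sq

1035.4


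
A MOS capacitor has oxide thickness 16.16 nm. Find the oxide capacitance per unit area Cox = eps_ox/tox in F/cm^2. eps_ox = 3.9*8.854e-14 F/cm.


Step 1: eps_ox = 3.9 * 8.854e-14 = 3.45306e-13 F/cm
Step 2: tox in cm = 16.16 nm * 1e-7 = 1.6160e-06 cm
Step 3: Cox = 3.45306e-13 / 1.6160e-06 = 2.14e-07 F/cm^2

2.14e-07


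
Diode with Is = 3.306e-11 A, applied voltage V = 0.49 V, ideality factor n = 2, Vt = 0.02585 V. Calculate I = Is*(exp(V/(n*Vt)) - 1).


Step 1: V/(n*Vt) = 0.49/(2*0.02585) = 9.4778
Step 2: exp(9.4778) = 1.3066e+04
Step 3: I = 3.306e-11 * (1.3066e+04 - 1) = 4.32e-07 A

4.32e-07


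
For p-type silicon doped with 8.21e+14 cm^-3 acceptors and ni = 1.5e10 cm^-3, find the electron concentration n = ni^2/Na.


Step 1: Majority hole concentration p ≈ Na = 8.21e+14 cm^-3
Step 2: n = ni^2 / Na = (1.5e10)^2 / 8.21e+14
Step 3: n = 2.74e+05 cm^-3

2.74e+05


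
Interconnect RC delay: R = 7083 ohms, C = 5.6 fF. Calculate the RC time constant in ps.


Step 1: tau = R * C
Step 2: tau = 7083 * 5.6 fF = 7083 * 5.6e-15 F
Step 3: tau = 3.96648e-11 s = 39.6648 ps

39.6648


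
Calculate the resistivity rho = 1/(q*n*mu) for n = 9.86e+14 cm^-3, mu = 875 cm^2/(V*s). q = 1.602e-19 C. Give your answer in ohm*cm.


Step 1: sigma = q * n * mu = 1.602e-19 * 9.86e+14 * 875 = 1.38213e-01 S/cm
Step 2: rho = 1 / sigma = 1 / 1.38213e-01 = 7.235 ohm*cm

7.235


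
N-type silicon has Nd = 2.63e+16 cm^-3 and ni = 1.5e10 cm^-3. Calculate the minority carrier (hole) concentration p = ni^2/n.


Step 1: Since Nd >> ni, n ≈ Nd = 2.63e+16 cm^-3
Step 2: p = ni^2 / n = (1.5e10)^2 / 2.63e+16
Step 3: p = 2.25e20 / 2.63e+16 = 8.56e+03 cm^-3

8.56e+03


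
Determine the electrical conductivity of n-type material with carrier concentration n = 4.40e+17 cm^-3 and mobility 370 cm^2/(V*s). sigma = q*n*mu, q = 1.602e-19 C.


Step 1: sigma = q * n * mu
Step 2: sigma = 1.602e-19 * 4.40e+17 * 370
Step 3: sigma = 2.608e+01 S/cm

2.608e+01


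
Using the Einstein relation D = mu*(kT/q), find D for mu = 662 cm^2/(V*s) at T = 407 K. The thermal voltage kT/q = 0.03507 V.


Step 1: D = mu * (kT/q)
Step 2: D = 662 * 0.03507
Step 3: D = 23.22 cm^2/s

23.22


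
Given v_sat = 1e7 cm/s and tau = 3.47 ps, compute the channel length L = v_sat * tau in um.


Step 1: tau in seconds = 3.47 ps * 1e-12 = 3.4700e-12 s
Step 2: L = v_sat * tau = 1e7 * 3.4700e-12 = 3.4700e-05 cm
Step 3: L in um = 3.4700e-05 * 1e4 = 0.347 um

0.347


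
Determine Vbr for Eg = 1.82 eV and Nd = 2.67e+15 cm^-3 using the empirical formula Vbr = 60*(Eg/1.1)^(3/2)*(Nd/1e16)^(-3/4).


Step 1: Eg/1.1 = 1.82/1.1 = 1.654545
Step 2: (Eg/1.1)^1.5 = 1.654545^1.5 = 2.128227
Step 3: (Nd/1e16)^(-0.75) = (0.267)^(-0.75) = 2.692257
Step 4: Vbr = 60 * 2.128227 * 2.692257 = 343.8 V

343.8


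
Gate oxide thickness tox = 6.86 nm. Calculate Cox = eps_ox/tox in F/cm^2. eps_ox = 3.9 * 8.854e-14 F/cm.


Step 1: eps_ox = 3.9 * 8.854e-14 = 3.45306e-13 F/cm
Step 2: tox in cm = 6.86 nm * 1e-7 = 6.8600e-07 cm
Step 3: Cox = 3.45306e-13 / 6.8600e-07 = 5.03e-07 F/cm^2

5.03e-07


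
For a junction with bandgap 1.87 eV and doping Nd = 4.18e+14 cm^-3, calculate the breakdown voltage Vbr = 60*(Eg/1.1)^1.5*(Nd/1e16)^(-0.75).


Step 1: Eg/1.1 = 1.87/1.1 = 1.700000
Step 2: (Eg/1.1)^1.5 = 1.700000^1.5 = 2.216529
Step 3: (Nd/1e16)^(-0.75) = (0.0418)^(-0.75) = 10.817273
Step 4: Vbr = 60 * 2.216529 * 10.817273 = 1438.6 V

1438.6


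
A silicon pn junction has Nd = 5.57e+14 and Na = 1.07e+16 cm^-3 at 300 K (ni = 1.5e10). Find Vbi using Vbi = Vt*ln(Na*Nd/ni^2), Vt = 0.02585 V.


Step 1: Compute Na*Nd/ni^2 = 1.07e+16 * 5.57e+14 / (1.5e10)^2 = 2.6488e+10
Step 2: ln(2.6488e+10) = 24.0000
Step 3: Vbi = 0.02585 * 24.0000 = 0.62 V

0.62


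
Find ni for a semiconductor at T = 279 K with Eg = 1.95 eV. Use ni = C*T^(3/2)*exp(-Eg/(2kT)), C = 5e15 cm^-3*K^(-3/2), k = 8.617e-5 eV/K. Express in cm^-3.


Step 1: Compute kT = 8.617e-5 * 279 = 0.02404143 eV
Step 2: Exponent = -Eg/(2kT) = -1.95/(2*0.02404143) = -40.55499
Step 3: T^(3/2) = 279^1.5 = 4660.22
Step 4: ni = 5e15 * 4660.22 * exp(-40.55499) = 5.68e+01 cm^-3

5.68e+01


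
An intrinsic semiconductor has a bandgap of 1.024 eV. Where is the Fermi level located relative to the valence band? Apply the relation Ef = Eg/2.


Step 1: For an intrinsic semiconductor, the Fermi level sits at midgap.
Step 2: Ef = Eg / 2 = 1.024 / 2 = 0.512 eV

0.512


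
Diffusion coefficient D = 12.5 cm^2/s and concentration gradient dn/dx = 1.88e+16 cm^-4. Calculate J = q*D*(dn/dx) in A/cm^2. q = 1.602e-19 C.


Step 1: J = q * D * (dn/dx)
Step 2: J = 1.602e-19 * 12.5 * 1.88e+16
Step 3: J = 3.76e-02 A/cm^2

3.76e-02


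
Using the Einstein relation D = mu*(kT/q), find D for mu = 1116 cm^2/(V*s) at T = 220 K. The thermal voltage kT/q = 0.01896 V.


Step 1: D = mu * (kT/q)
Step 2: D = 1116 * 0.01896
Step 3: D = 21.16 cm^2/s

21.16


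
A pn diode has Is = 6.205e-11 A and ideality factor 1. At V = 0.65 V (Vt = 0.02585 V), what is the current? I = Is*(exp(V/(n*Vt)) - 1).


Step 1: V/(n*Vt) = 0.65/(1*0.02585) = 25.1451
Step 2: exp(25.1451) = 8.3249e+10
Step 3: I = 6.205e-11 * (8.3249e+10 - 1) = 5.17e+00 A

5.17e+00


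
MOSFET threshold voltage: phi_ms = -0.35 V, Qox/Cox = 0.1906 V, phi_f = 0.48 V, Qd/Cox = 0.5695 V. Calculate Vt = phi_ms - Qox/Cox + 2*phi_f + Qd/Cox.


Step 1: Vt = phi_ms - Qox/Cox + 2*phi_f + Qd/Cox
Step 2: Vt = -0.35 - 0.1906 + 2*0.48 + 0.5695
Step 3: Vt = -0.35 - 0.1906 + 0.96 + 0.5695
Step 4: Vt = 0.9889 V

0.9889


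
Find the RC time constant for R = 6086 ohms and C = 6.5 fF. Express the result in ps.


Step 1: tau = R * C
Step 2: tau = 6086 * 6.5 fF = 6086 * 6.5e-15 F
Step 3: tau = 3.9559e-11 s = 39.559 ps

39.559


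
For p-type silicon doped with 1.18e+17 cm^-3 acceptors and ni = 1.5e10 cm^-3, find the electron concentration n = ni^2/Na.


Step 1: Majority hole concentration p ≈ Na = 1.18e+17 cm^-3
Step 2: n = ni^2 / Na = (1.5e10)^2 / 1.18e+17
Step 3: n = 1.91e+03 cm^-3

1.91e+03


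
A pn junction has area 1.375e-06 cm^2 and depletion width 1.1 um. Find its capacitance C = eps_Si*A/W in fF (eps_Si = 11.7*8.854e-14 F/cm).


Step 1: eps_Si = 11.7 * 8.854e-14 = 1.035918e-12 F/cm
Step 2: W in cm = 1.1 * 1e-4 = 1.10e-04 cm
Step 3: C = 1.035918e-12 * 1.375e-06 / 1.10e-04 = 1.294897e-14 F
Step 4: C = 12.95 fF

12.95


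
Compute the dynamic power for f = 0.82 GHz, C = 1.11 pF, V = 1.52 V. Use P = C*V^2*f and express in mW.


Step 1: V^2 = 1.52^2 = 2.3104 V^2
Step 2: P = C*V^2*f = 1.11e-12 F * 2.3104 * 0.82e9 Hz
Step 3: P = 2.10292608e-03 W
Step 4: P = 2.103 mW

2.103


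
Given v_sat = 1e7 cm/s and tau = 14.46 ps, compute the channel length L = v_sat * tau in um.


Step 1: tau in seconds = 14.46 ps * 1e-12 = 1.4460e-11 s
Step 2: L = v_sat * tau = 1e7 * 1.4460e-11 = 1.4460e-04 cm
Step 3: L in um = 1.4460e-04 * 1e4 = 1.446 um

1.446


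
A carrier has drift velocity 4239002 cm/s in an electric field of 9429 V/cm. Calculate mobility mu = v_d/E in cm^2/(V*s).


Step 1: mu = v_d / E
Step 2: mu = 4239002 / 9429
Step 3: mu = 449.57 cm^2/(V*s)

449.57


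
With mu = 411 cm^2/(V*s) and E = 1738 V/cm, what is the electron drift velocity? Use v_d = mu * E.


Step 1: v_d = mu * E
Step 2: v_d = 411 * 1738 = 714318
Step 3: v_d = 7.14e+05 cm/s

7.14e+05


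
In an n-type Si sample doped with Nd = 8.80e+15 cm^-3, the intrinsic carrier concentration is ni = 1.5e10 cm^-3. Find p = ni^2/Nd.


Step 1: Since Nd >> ni, n ≈ Nd = 8.80e+15 cm^-3
Step 2: p = ni^2 / n = (1.5e10)^2 / 8.80e+15
Step 3: p = 2.25e20 / 8.80e+15 = 2.56e+04 cm^-3

2.56e+04


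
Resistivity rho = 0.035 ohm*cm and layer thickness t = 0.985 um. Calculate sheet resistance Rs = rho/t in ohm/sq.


Step 1: Convert thickness to cm: t = 0.985 um = 9.8500e-05 cm
Step 2: Rs = rho / t = 0.035 / 9.8500e-05
Step 3: Rs = 355.3 ohm/sq

355.3


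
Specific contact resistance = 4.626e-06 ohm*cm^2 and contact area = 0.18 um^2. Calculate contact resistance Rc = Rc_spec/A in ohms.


Step 1: Convert area to cm^2: 0.18 um^2 = 1.8000e-09 cm^2
Step 2: Rc = Rc_spec / A = 4.626e-06 / 1.8000e-09
Step 3: Rc = 2.57e+03 ohms

2.57e+03


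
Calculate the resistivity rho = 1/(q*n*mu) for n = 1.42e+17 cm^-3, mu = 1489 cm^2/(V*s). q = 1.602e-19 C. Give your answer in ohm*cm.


Step 1: sigma = q * n * mu = 1.602e-19 * 1.42e+17 * 1489 = 3.38724e+01 S/cm
Step 2: rho = 1 / sigma = 1 / 3.38724e+01 = 0.02952 ohm*cm

0.02952


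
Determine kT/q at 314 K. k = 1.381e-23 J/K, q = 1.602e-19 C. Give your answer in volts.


Step 1: kT = 1.381e-23 * 314 = 4.33634e-21 J
Step 2: Vt = kT/q = 4.33634e-21 / 1.602e-19
Step 3: Vt = 0.02707 V

0.02707


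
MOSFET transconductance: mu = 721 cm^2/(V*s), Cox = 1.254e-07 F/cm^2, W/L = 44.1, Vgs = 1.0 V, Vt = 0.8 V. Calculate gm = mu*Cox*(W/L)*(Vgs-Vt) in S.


Step 1: Vov = Vgs - Vt = 1.0 - 0.8 = 0.2 V
Step 2: gm = mu * Cox * (W/L) * Vov
Step 3: gm = 721 * 1.254e-07 * 44.1 * 0.2 = 7.97e-04 S

7.97e-04


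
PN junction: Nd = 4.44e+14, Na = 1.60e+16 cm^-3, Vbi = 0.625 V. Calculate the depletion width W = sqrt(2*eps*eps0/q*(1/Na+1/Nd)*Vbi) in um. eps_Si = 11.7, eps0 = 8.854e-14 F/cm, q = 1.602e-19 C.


Step 1: 1/Na + 1/Nd = 1/1.60e+16 + 1/4.44e+14 = 2.31475e-15
Step 2: 2*eps*eps0/q = 2*11.7*8.854e-14/1.602e-19 = 1.293281e+07
Step 3: W^2 = 1.293281e+07 * 2.31475e-15 * 0.625 = 1.87101e-08
Step 4: W = sqrt(1.87101e-08) = 1.368e-04 cm = 1.368 um

1.368


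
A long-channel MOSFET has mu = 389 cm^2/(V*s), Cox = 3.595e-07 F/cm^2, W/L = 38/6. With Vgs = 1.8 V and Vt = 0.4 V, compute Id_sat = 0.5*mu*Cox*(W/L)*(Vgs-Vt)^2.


Step 1: Overdrive voltage Vov = Vgs - Vt = 1.8 - 0.4 = 1.4 V
Step 2: W/L = 38/6 = 6.33333
Step 3: Id = 0.5 * 389 * 3.595e-07 * 6.33333 * 1.4^2
Step 4: Id = 8.68e-04 A

8.68e-04


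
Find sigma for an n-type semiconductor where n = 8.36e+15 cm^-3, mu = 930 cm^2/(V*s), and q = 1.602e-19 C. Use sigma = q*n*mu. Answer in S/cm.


Step 1: sigma = q * n * mu
Step 2: sigma = 1.602e-19 * 8.36e+15 * 930
Step 3: sigma = 1.246e+00 S/cm

1.246e+00


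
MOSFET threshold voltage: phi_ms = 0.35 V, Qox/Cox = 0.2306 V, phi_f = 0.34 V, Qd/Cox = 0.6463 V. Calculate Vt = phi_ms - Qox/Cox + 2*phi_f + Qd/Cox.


Step 1: Vt = phi_ms - Qox/Cox + 2*phi_f + Qd/Cox
Step 2: Vt = 0.35 - 0.2306 + 2*0.34 + 0.6463
Step 3: Vt = 0.35 - 0.2306 + 0.68 + 0.6463
Step 4: Vt = 1.4457 V

1.4457


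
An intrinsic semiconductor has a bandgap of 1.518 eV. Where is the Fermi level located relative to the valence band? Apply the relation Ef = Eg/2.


Step 1: For an intrinsic semiconductor, the Fermi level sits at midgap.
Step 2: Ef = Eg / 2 = 1.518 / 2 = 0.759 eV

0.759


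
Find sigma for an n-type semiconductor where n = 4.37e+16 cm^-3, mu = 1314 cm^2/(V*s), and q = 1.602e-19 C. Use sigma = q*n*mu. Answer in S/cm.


Step 1: sigma = q * n * mu
Step 2: sigma = 1.602e-19 * 4.37e+16 * 1314
Step 3: sigma = 9.199e+00 S/cm

9.199e+00


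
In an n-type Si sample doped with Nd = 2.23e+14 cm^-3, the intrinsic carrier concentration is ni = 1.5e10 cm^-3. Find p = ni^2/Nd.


Step 1: Since Nd >> ni, n ≈ Nd = 2.23e+14 cm^-3
Step 2: p = ni^2 / n = (1.5e10)^2 / 2.23e+14
Step 3: p = 2.25e20 / 2.23e+14 = 1.01e+06 cm^-3

1.01e+06


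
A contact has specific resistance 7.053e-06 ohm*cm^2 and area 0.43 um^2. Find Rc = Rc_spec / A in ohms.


Step 1: Convert area to cm^2: 0.43 um^2 = 4.3000e-09 cm^2
Step 2: Rc = Rc_spec / A = 7.053e-06 / 4.3000e-09
Step 3: Rc = 1.64e+03 ohms

1.64e+03


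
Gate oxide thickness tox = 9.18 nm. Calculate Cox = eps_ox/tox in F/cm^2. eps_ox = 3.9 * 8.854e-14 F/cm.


Step 1: eps_ox = 3.9 * 8.854e-14 = 3.45306e-13 F/cm
Step 2: tox in cm = 9.18 nm * 1e-7 = 9.1800e-07 cm
Step 3: Cox = 3.45306e-13 / 9.1800e-07 = 3.76e-07 F/cm^2

3.76e-07


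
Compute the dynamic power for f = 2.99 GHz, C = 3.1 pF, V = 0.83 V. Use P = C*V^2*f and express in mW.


Step 1: V^2 = 0.83^2 = 0.6889 V^2
Step 2: P = C*V^2*f = 3.1e-12 F * 0.6889 * 2.99e9 Hz
Step 3: P = 6.3854141e-03 W
Step 4: P = 6.385 mW

6.385


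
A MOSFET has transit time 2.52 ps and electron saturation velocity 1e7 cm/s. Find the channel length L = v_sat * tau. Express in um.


Step 1: tau in seconds = 2.52 ps * 1e-12 = 2.5200e-12 s
Step 2: L = v_sat * tau = 1e7 * 2.5200e-12 = 2.5200e-05 cm
Step 3: L in um = 2.5200e-05 * 1e4 = 0.252 um

0.252


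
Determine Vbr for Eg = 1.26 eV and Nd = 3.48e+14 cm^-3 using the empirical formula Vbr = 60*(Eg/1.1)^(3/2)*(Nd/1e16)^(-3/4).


Step 1: Eg/1.1 = 1.26/1.1 = 1.145455
Step 2: (Eg/1.1)^1.5 = 1.145455^1.5 = 1.225934
Step 3: (Nd/1e16)^(-0.75) = (0.0348)^(-0.75) = 12.411251
Step 4: Vbr = 60 * 1.225934 * 12.411251 = 912.9 V

912.9


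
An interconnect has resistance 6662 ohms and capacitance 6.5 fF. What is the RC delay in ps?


Step 1: tau = R * C
Step 2: tau = 6662 * 6.5 fF = 6662 * 6.5e-15 F
Step 3: tau = 4.3303e-11 s = 43.303 ps

43.303


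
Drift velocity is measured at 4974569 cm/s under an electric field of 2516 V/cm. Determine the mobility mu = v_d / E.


Step 1: mu = v_d / E
Step 2: mu = 4974569 / 2516
Step 3: mu = 1977.17 cm^2/(V*s)

1977.17


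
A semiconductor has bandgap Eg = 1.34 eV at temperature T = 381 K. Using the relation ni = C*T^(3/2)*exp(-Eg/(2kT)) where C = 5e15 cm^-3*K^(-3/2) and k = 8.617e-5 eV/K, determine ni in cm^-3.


Step 1: Compute kT = 8.617e-5 * 381 = 0.03283077 eV
Step 2: Exponent = -Eg/(2kT) = -1.34/(2*0.03283077) = -20.40768
Step 3: T^(3/2) = 381^1.5 = 7436.82
Step 4: ni = 5e15 * 7436.82 * exp(-20.40768) = 5.10e+10 cm^-3

5.10e+10


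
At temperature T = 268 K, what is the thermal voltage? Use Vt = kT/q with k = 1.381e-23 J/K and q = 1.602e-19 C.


Step 1: kT = 1.381e-23 * 268 = 3.70108e-21 J
Step 2: Vt = kT/q = 3.70108e-21 / 1.602e-19
Step 3: Vt = 0.0231 V

0.0231


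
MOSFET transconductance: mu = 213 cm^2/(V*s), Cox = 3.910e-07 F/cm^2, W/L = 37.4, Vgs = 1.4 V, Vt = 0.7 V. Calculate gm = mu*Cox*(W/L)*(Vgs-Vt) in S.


Step 1: Vov = Vgs - Vt = 1.4 - 0.7 = 0.7 V
Step 2: gm = mu * Cox * (W/L) * Vov
Step 3: gm = 213 * 3.910e-07 * 37.4 * 0.7 = 2.18e-03 S

2.18e-03


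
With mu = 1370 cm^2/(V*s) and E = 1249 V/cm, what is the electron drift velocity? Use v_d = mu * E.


Step 1: v_d = mu * E
Step 2: v_d = 1370 * 1249 = 1711130
Step 3: v_d = 1.71e+06 cm/s

1.71e+06


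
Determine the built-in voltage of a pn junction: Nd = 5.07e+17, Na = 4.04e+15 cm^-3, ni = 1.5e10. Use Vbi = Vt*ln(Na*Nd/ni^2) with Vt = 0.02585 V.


Step 1: Compute Na*Nd/ni^2 = 4.04e+15 * 5.07e+17 / (1.5e10)^2 = 9.1035e+12
Step 2: ln(9.1035e+12) = 29.8397
Step 3: Vbi = 0.02585 * 29.8397 = 0.771 V

0.771


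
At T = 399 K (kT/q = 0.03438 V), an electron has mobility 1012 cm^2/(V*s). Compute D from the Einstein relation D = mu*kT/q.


Step 1: D = mu * (kT/q)
Step 2: D = 1012 * 0.03438
Step 3: D = 34.79 cm^2/s

34.79


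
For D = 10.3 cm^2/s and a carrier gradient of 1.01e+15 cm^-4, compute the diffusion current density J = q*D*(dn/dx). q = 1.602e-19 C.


Step 1: J = q * D * (dn/dx)
Step 2: J = 1.602e-19 * 10.3 * 1.01e+15
Step 3: J = 1.67e-03 A/cm^2

1.67e-03


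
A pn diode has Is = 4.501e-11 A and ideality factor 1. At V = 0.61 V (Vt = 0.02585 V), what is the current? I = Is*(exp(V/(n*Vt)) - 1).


Step 1: V/(n*Vt) = 0.61/(1*0.02585) = 23.5977
Step 2: exp(23.5977) = 1.7715e+10
Step 3: I = 4.501e-11 * (1.7715e+10 - 1) = 7.97e-01 A

7.97e-01


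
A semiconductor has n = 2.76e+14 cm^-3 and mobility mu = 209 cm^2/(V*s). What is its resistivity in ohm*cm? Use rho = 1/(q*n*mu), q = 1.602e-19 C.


Step 1: sigma = q * n * mu = 1.602e-19 * 2.76e+14 * 209 = 9.24098e-03 S/cm
Step 2: rho = 1 / sigma = 1 / 9.24098e-03 = 108.2 ohm*cm

108.2


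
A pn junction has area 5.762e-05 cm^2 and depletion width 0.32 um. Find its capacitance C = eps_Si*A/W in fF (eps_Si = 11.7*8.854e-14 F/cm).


Step 1: eps_Si = 11.7 * 8.854e-14 = 1.035918e-12 F/cm
Step 2: W in cm = 0.32 * 1e-4 = 3.20e-05 cm
Step 3: C = 1.035918e-12 * 5.762e-05 / 3.20e-05 = 1.865300e-12 F
Step 4: C = 1865.3 fF

1865.3


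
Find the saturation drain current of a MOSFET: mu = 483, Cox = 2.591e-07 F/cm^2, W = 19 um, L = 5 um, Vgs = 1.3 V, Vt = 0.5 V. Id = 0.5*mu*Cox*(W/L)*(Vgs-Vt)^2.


Step 1: Overdrive voltage Vov = Vgs - Vt = 1.3 - 0.5 = 0.8 V
Step 2: W/L = 19/5 = 3.8
Step 3: Id = 0.5 * 483 * 2.591e-07 * 3.8 * 0.8^2
Step 4: Id = 1.52e-04 A

1.52e-04


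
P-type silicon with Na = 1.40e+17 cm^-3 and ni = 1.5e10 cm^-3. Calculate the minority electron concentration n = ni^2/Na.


Step 1: Majority hole concentration p ≈ Na = 1.40e+17 cm^-3
Step 2: n = ni^2 / Na = (1.5e10)^2 / 1.40e+17
Step 3: n = 1.61e+03 cm^-3

1.61e+03


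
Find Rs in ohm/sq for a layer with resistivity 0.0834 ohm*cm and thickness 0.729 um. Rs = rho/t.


Step 1: Convert thickness to cm: t = 0.729 um = 7.2900e-05 cm
Step 2: Rs = rho / t = 0.0834 / 7.2900e-05
Step 3: Rs = 1144.0 ohm/sq

1144.0


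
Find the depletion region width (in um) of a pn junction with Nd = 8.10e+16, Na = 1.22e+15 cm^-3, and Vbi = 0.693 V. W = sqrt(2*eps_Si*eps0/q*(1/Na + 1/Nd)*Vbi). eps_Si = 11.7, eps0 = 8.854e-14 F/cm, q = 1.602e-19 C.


Step 1: 1/Na + 1/Nd = 1/1.22e+15 + 1/8.10e+16 = 8.32018e-16
Step 2: 2*eps*eps0/q = 2*11.7*8.854e-14/1.602e-19 = 1.293281e+07
Step 3: W^2 = 1.293281e+07 * 8.32018e-16 * 0.693 = 7.45691e-09
Step 4: W = sqrt(7.45691e-09) = 8.635e-05 cm = 0.8635 um

0.8635


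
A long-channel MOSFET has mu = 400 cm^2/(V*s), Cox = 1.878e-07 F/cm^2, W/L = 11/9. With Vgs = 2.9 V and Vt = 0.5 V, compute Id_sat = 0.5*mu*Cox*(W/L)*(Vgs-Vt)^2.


Step 1: Overdrive voltage Vov = Vgs - Vt = 2.9 - 0.5 = 2.4 V
Step 2: W/L = 11/9 = 1.22222
Step 3: Id = 0.5 * 400 * 1.878e-07 * 1.22222 * 2.4^2
Step 4: Id = 2.64e-04 A

2.64e-04


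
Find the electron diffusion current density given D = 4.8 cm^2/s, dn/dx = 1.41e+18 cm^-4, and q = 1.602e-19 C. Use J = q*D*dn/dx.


Step 1: J = q * D * (dn/dx)
Step 2: J = 1.602e-19 * 4.8 * 1.41e+18
Step 3: J = 1.08e+00 A/cm^2

1.08e+00


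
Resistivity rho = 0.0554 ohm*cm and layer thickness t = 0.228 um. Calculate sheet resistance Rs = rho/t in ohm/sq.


Step 1: Convert thickness to cm: t = 0.228 um = 2.2800e-05 cm
Step 2: Rs = rho / t = 0.0554 / 2.2800e-05
Step 3: Rs = 2429.8 ohm/sq

2429.8


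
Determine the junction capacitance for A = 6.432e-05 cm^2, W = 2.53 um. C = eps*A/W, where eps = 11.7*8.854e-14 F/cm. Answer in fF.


Step 1: eps_Si = 11.7 * 8.854e-14 = 1.035918e-12 F/cm
Step 2: W in cm = 2.53 * 1e-4 = 2.53e-04 cm
Step 3: C = 1.035918e-12 * 6.432e-05 / 2.53e-04 = 2.633607e-13 F
Step 4: C = 263.36 fF

263.36


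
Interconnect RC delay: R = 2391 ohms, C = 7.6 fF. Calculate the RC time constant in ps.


Step 1: tau = R * C
Step 2: tau = 2391 * 7.6 fF = 2391 * 7.6e-15 F
Step 3: tau = 1.81716e-11 s = 18.1716 ps

18.1716


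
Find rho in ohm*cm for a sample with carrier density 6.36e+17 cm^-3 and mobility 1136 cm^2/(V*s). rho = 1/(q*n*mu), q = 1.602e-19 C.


Step 1: sigma = q * n * mu = 1.602e-19 * 6.36e+17 * 1136 = 1.15744e+02 S/cm
Step 2: rho = 1 / sigma = 1 / 1.15744e+02 = 0.00864 ohm*cm

0.00864


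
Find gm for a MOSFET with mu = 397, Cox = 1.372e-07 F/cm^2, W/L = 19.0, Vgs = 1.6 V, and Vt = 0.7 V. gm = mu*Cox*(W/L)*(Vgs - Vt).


Step 1: Vov = Vgs - Vt = 1.6 - 0.7 = 0.9 V
Step 2: gm = mu * Cox * (W/L) * Vov
Step 3: gm = 397 * 1.372e-07 * 19.0 * 0.9 = 9.31e-04 S

9.31e-04


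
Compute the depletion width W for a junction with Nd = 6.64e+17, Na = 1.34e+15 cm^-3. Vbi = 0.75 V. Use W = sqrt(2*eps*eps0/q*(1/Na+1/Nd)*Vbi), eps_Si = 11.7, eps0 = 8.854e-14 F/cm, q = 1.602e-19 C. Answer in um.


Step 1: 1/Na + 1/Nd = 1/1.34e+15 + 1/6.64e+17 = 7.47775e-16
Step 2: 2*eps*eps0/q = 2*11.7*8.854e-14/1.602e-19 = 1.293281e+07
Step 3: W^2 = 1.293281e+07 * 7.47775e-16 * 0.75 = 7.25312e-09
Step 4: W = sqrt(7.25312e-09) = 8.517e-05 cm = 0.8517 um

0.8517


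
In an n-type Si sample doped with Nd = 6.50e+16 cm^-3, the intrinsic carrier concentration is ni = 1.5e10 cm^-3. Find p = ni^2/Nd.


Step 1: Since Nd >> ni, n ≈ Nd = 6.50e+16 cm^-3
Step 2: p = ni^2 / n = (1.5e10)^2 / 6.50e+16
Step 3: p = 2.25e20 / 6.50e+16 = 3.46e+03 cm^-3

3.46e+03


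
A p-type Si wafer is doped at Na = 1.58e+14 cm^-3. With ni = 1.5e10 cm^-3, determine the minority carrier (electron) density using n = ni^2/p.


Step 1: Majority hole concentration p ≈ Na = 1.58e+14 cm^-3
Step 2: n = ni^2 / Na = (1.5e10)^2 / 1.58e+14
Step 3: n = 1.42e+06 cm^-3

1.42e+06


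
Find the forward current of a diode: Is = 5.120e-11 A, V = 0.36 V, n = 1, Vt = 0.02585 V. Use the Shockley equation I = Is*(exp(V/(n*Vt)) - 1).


Step 1: V/(n*Vt) = 0.36/(1*0.02585) = 13.9265
Step 2: exp(13.9265) = 1.1174e+06
Step 3: I = 5.120e-11 * (1.1174e+06 - 1) = 5.72e-05 A

5.72e-05


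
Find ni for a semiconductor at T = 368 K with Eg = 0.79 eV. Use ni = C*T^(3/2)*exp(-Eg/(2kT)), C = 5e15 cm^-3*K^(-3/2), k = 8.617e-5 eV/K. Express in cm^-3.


Step 1: Compute kT = 8.617e-5 * 368 = 0.03171056 eV
Step 2: Exponent = -Eg/(2kT) = -0.79/(2*0.03171056) = -12.45642
Step 3: T^(3/2) = 368^1.5 = 7059.46
Step 4: ni = 5e15 * 7059.46 * exp(-12.45642) = 1.37e+14 cm^-3

1.37e+14


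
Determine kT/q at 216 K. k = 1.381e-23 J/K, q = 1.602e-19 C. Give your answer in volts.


Step 1: kT = 1.381e-23 * 216 = 2.98296e-21 J
Step 2: Vt = kT/q = 2.98296e-21 / 1.602e-19
Step 3: Vt = 0.01862 V

0.01862


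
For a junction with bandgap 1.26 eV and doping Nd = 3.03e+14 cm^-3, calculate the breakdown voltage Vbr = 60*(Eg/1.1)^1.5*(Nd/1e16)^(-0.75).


Step 1: Eg/1.1 = 1.26/1.1 = 1.145455
Step 2: (Eg/1.1)^1.5 = 1.145455^1.5 = 1.225934
Step 3: (Nd/1e16)^(-0.75) = (0.0303)^(-0.75) = 13.769496
Step 4: Vbr = 60 * 1.225934 * 13.769496 = 1012.8 V

1012.8


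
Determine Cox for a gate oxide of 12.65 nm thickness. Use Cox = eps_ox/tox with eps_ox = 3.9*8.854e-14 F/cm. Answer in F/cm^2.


Step 1: eps_ox = 3.9 * 8.854e-14 = 3.45306e-13 F/cm
Step 2: tox in cm = 12.65 nm * 1e-7 = 1.2650e-06 cm
Step 3: Cox = 3.45306e-13 / 1.2650e-06 = 2.73e-07 F/cm^2

2.73e-07


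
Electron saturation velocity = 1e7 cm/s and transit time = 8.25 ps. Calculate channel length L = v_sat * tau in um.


Step 1: tau in seconds = 8.25 ps * 1e-12 = 8.2500e-12 s
Step 2: L = v_sat * tau = 1e7 * 8.2500e-12 = 8.2500e-05 cm
Step 3: L in um = 8.2500e-05 * 1e4 = 0.825 um

0.825


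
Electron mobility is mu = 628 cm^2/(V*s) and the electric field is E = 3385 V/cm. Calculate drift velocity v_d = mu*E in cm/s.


Step 1: v_d = mu * E
Step 2: v_d = 628 * 3385 = 2125780
Step 3: v_d = 2.13e+06 cm/s

2.13e+06


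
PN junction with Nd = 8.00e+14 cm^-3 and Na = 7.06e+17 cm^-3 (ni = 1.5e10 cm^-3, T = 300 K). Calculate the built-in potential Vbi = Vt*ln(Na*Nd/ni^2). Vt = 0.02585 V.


Step 1: Compute Na*Nd/ni^2 = 7.06e+17 * 8.00e+14 / (1.5e10)^2 = 2.5102e+12
Step 2: ln(2.5102e+12) = 28.5514
Step 3: Vbi = 0.02585 * 28.5514 = 0.738 V

0.738


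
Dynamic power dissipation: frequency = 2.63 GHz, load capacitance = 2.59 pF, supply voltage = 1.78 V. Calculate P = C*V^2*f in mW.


Step 1: V^2 = 1.78^2 = 3.1684 V^2
Step 2: P = C*V^2*f = 2.59e-12 F * 3.1684 * 2.63e9 Hz
Step 3: P = 2.158219028e-02 W
Step 4: P = 21.582 mW

21.582


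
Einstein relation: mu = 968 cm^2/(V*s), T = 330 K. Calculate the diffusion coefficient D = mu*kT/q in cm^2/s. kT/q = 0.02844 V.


Step 1: D = mu * (kT/q)
Step 2: D = 968 * 0.02844
Step 3: D = 27.53 cm^2/s

27.53


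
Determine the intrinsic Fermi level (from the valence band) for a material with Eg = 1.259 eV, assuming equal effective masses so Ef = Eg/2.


Step 1: For an intrinsic semiconductor, the Fermi level sits at midgap.
Step 2: Ef = Eg / 2 = 1.259 / 2 = 0.6295 eV

0.6295


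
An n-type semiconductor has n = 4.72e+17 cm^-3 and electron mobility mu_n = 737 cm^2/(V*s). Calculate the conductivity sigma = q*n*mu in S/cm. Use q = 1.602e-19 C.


Step 1: sigma = q * n * mu
Step 2: sigma = 1.602e-19 * 4.72e+17 * 737
Step 3: sigma = 5.573e+01 S/cm

5.573e+01


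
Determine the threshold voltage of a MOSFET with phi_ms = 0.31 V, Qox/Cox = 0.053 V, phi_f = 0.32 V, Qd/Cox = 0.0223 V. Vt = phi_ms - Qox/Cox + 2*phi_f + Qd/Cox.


Step 1: Vt = phi_ms - Qox/Cox + 2*phi_f + Qd/Cox
Step 2: Vt = 0.31 - 0.053 + 2*0.32 + 0.0223
Step 3: Vt = 0.31 - 0.053 + 0.64 + 0.0223
Step 4: Vt = 0.9193 V

0.9193


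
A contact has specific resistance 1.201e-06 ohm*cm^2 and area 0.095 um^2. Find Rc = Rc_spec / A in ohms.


Step 1: Convert area to cm^2: 0.095 um^2 = 9.5000e-10 cm^2
Step 2: Rc = Rc_spec / A = 1.201e-06 / 9.5000e-10
Step 3: Rc = 1.26e+03 ohms

1.26e+03


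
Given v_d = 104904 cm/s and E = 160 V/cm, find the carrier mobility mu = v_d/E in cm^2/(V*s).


Step 1: mu = v_d / E
Step 2: mu = 104904 / 160
Step 3: mu = 655.65 cm^2/(V*s)

655.65


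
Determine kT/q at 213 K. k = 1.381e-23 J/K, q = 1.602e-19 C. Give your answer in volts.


Step 1: kT = 1.381e-23 * 213 = 2.94153e-21 J
Step 2: Vt = kT/q = 2.94153e-21 / 1.602e-19
Step 3: Vt = 0.01836 V

0.01836


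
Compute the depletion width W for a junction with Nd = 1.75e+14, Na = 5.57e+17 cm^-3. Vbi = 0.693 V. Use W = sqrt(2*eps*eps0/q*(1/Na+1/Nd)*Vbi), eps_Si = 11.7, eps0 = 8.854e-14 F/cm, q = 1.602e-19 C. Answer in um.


Step 1: 1/Na + 1/Nd = 1/5.57e+17 + 1/1.75e+14 = 5.71608e-15
Step 2: 2*eps*eps0/q = 2*11.7*8.854e-14/1.602e-19 = 1.293281e+07
Step 3: W^2 = 1.293281e+07 * 5.71608e-15 * 0.693 = 5.12300e-08
Step 4: W = sqrt(5.12300e-08) = 2.263e-04 cm = 2.263 um

2.263


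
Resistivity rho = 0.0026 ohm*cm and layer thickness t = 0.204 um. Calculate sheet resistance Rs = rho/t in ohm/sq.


Step 1: Convert thickness to cm: t = 0.204 um = 2.0400e-05 cm
Step 2: Rs = rho / t = 0.0026 / 2.0400e-05
Step 3: Rs = 127.5 ohm/sq

127.5


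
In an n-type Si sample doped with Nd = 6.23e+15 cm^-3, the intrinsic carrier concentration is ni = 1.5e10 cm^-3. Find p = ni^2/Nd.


Step 1: Since Nd >> ni, n ≈ Nd = 6.23e+15 cm^-3
Step 2: p = ni^2 / n = (1.5e10)^2 / 6.23e+15
Step 3: p = 2.25e20 / 6.23e+15 = 3.61e+04 cm^-3

3.61e+04


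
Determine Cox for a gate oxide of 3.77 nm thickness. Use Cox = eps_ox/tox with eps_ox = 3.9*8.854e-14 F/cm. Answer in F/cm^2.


Step 1: eps_ox = 3.9 * 8.854e-14 = 3.45306e-13 F/cm
Step 2: tox in cm = 3.77 nm * 1e-7 = 3.7700e-07 cm
Step 3: Cox = 3.45306e-13 / 3.7700e-07 = 9.16e-07 F/cm^2

9.16e-07


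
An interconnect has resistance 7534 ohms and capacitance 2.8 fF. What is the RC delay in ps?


Step 1: tau = R * C
Step 2: tau = 7534 * 2.8 fF = 7534 * 2.8e-15 F
Step 3: tau = 2.10952e-11 s = 21.0952 ps

21.0952


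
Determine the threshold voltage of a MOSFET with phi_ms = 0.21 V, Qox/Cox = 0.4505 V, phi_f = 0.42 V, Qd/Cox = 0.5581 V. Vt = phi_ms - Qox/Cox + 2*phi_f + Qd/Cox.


Step 1: Vt = phi_ms - Qox/Cox + 2*phi_f + Qd/Cox
Step 2: Vt = 0.21 - 0.4505 + 2*0.42 + 0.5581
Step 3: Vt = 0.21 - 0.4505 + 0.84 + 0.5581
Step 4: Vt = 1.1576 V

1.1576


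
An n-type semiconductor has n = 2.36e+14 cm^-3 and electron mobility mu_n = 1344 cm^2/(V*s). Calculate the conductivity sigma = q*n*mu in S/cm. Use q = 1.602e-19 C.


Step 1: sigma = q * n * mu
Step 2: sigma = 1.602e-19 * 2.36e+14 * 1344
Step 3: sigma = 5.081e-02 S/cm

5.081e-02


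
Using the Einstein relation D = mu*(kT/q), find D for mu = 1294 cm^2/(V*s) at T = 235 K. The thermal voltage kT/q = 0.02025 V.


Step 1: D = mu * (kT/q)
Step 2: D = 1294 * 0.02025
Step 3: D = 26.2 cm^2/s

26.2


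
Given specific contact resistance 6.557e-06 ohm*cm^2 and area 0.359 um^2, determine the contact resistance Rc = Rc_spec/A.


Step 1: Convert area to cm^2: 0.359 um^2 = 3.5900e-09 cm^2
Step 2: Rc = Rc_spec / A = 6.557e-06 / 3.5900e-09
Step 3: Rc = 1.83e+03 ohms

1.83e+03
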